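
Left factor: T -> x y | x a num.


Common prefix: 'x'
Factored: T -> x T', T' -> y | a num


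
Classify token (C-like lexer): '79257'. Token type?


Pattern: digits only
Type: INTEGER_LITERAL


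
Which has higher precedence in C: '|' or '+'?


'+' is additive (level 9); '|' is bitwise OR (level 3)
Higher level binds tighter
'+' has higher precedence than '|'


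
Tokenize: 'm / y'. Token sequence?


Scan left to right, longest-match per lexeme
Tokens: ID(m), OP(/), ID(y)


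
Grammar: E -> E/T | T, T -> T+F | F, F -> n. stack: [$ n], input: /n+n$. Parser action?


'n' on top is the handle for F -> n
Action: reduce (F -> n)


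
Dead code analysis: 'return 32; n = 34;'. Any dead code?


statement follows a return and is unreachable
Dead: 'n = 34'


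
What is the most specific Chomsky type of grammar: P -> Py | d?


Left-linear: every RHS is a terminal or one nonterminal followed by a terminal
Classification: Type 3 (Regular)


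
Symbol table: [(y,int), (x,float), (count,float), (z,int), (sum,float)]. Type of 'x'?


Lookup 'x' → type float


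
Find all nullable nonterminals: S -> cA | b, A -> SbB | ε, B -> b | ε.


A nonterminal is nullable iff some alternative derives ε (directly, or every symbol in it is nullable)
Nullable: {A, B}


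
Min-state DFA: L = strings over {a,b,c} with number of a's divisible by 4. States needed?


Track (count of a) mod 4: states 0..3, accept at 0
Minimal DFA: 4 states


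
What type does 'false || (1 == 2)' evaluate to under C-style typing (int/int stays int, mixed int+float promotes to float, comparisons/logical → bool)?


Operand types: bool || bool
Rule: logical operators take bool operands and yield bool
Result type: bool


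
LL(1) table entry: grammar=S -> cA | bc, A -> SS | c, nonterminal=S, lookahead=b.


For [S, b]: 'b' ∈ FIRST(bc)
Entry: S -> bc


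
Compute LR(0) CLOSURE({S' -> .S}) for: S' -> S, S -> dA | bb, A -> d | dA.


Start: S' -> .S
For each item with dot before a nonterminal B, add B -> .γ for every B-production
Closure: [S' -> .S, S -> .dA, S -> .bb]


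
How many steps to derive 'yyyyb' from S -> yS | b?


Derivation: S => yS => yyS => yyyS => yyyyS => yyyyb
Steps: 5


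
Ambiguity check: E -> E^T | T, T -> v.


precedence layered via separate nonterminal T: deterministic
Unambiguous


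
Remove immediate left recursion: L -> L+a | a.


Left-recursive alternatives: L+a; non-recursive: a
Introduce L': L -> aL', L' -> +aL' | ε


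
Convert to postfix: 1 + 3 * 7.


* has higher precedence, evaluate 3*7 first
Postfix: 1 3 7 * +


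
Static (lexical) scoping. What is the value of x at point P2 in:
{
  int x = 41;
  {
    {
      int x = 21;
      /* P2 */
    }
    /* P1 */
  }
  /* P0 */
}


x declared in the same block as P2
x = 21


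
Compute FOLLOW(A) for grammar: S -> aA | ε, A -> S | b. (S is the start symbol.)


$ ∈ FOLLOW(S). For each A -> αBβ: add FIRST(β)\{ε} to FOLLOW(B); if β nullable, add FOLLOW(A).
FOLLOW(A) = {$}


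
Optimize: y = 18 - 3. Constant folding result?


18 - 3 = 15 at compile time
Optimized: y = 15


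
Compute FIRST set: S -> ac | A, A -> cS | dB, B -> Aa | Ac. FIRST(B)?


Per alternative of B: FIRST(Aa) = {c, d}; FIRST(Ac) = {c, d}
FIRST(B) = {c, d}


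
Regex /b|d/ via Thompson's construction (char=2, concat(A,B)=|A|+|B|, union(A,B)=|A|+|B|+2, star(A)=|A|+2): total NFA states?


Syntax tree has 2 char leaf(s), 1 union(s), 0 star(s)
chars contribute 2×2 = 4; each union adds +2; each star adds +2
Total: 4 + 2 + 0 = 6 states


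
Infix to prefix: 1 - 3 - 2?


left-to-right (same/higher precedence on left): tree is (- (- 1 3) 2)
Prefix: - - 1 3 2


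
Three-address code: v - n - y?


Break into single-operator statements:
t1 = v - n
t2 = t1 - y


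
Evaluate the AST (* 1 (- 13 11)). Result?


Evaluate inner: (- 13 11) = 2
Evaluate root: (* 1 2) = 2
Result: 2


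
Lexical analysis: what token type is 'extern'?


Pattern: reserved word
Type: KEYWORD


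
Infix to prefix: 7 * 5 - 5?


left-to-right (same/higher precedence on left): tree is (- (* 7 5) 5)
Prefix: - * 7 5 5


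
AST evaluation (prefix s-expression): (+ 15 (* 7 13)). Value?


Evaluate inner: (* 7 13) = 91
Evaluate root: (+ 15 91) = 106
Result: 106


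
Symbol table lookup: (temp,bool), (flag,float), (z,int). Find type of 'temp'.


Lookup 'temp' → type bool


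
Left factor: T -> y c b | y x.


Common prefix: 'y'
Factored: T -> y T', T' -> c b | x


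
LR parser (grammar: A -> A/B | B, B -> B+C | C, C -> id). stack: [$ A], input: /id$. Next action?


shift '/' to continue A -> A/B
Action: shift


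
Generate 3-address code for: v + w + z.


Break into single-operator statements:
t1 = v + w
t2 = t1 + z


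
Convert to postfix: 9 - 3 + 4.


Left to right (same or higher precedence on left)
Postfix: 9 3 - 4 +


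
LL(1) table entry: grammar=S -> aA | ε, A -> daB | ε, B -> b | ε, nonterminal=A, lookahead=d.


For [A, d]: 'd' ∈ FIRST(daB)
Entry: A -> daB


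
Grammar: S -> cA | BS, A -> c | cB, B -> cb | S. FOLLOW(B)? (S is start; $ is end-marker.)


$ ∈ FOLLOW(S). For each A -> αBβ: add FIRST(β)\{ε} to FOLLOW(B); if β nullable, add FOLLOW(A).
FOLLOW(B) = {$, c}


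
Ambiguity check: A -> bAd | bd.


balanced b^n…d^n: each string has a unique parse
Unambiguous


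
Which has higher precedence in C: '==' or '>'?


'>' is relational (level 7); '==' is equality (level 6)
Higher level binds tighter
'>' has higher precedence than '=='


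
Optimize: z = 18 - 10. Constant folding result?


18 - 10 = 8 at compile time
Optimized: z = 8


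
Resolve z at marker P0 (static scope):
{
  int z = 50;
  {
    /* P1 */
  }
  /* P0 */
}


z declared in the same block as P0
z = 50


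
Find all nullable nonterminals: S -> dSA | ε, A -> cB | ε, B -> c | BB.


A nonterminal is nullable iff some alternative derives ε (directly, or every symbol in it is nullable)
Nullable: {A, S}


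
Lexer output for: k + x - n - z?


Scan left to right, longest-match per lexeme
Tokens: ID(k), OP(+), ID(x), OP(-), ID(n), OP(-), ID(z)


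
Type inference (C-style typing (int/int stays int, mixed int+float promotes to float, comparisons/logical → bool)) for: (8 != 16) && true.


Operand types: bool && bool
Rule: logical operators take bool operands and yield bool
Result type: bool


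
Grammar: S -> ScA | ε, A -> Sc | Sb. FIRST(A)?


Per alternative of A: FIRST(Sc) = {c}; FIRST(Sb) = {b, c}
FIRST(A) = {b, c}


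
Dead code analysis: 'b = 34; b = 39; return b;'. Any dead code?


first assignment to b is overwritten before any read
Dead: 'b = 34'


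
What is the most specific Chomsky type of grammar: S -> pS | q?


Right-linear: every RHS is a terminal or a terminal followed by one nonterminal
Classification: Type 3 (Regular)


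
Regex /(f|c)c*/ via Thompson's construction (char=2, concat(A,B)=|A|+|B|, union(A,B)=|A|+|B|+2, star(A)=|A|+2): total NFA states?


Syntax tree has 3 char leaf(s), 1 union(s), 1 star(s)
chars contribute 3×2 = 6; each union adds +2; each star adds +2
Total: 6 + 2 + 2 = 10 states


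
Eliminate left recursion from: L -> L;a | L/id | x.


Left-recursive alternatives: L;a, L/id; non-recursive: x
Introduce L': L -> xL', L' -> ;aL' | /idL' | ε


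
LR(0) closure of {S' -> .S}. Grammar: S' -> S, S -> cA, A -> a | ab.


Start: S' -> .S
For each item with dot before a nonterminal B, add B -> .γ for every B-production
Closure: [S' -> .S, S -> .cA]


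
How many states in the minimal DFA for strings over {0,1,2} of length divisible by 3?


Track length mod 3: states 0..2, accept at 0
Minimal DFA: 3 states


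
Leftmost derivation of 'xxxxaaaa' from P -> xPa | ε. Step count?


Derivation: P => xPa => xxPaa => xxxPaaa => xxxxPaaaa => xxxxaaaa
Steps: 5


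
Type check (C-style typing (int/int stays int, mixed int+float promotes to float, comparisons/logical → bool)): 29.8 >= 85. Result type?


Operand types: float >= int
Rule: comparison yields bool
Result type: bool


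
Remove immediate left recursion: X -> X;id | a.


Left-recursive alternatives: X;id; non-recursive: a
Introduce X': X -> aX', X' -> ;idX' | ε


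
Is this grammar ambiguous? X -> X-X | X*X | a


'a-a*a' has two parse trees (no precedence encoded between - and *)
Ambiguous


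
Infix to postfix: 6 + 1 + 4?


Left to right (same or higher precedence on left)
Postfix: 6 1 + 4 +


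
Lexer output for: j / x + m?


Scan left to right, longest-match per lexeme
Tokens: ID(j), OP(/), ID(x), OP(+), ID(m)


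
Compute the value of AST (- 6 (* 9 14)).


Evaluate inner: (* 9 14) = 126
Evaluate root: (- 6 126) = -120
Result: -120


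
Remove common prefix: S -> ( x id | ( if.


Common prefix: '('
Factored: S -> ( S', S' -> x id | if


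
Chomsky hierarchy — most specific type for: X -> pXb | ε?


Single nonterminal LHS, but p^n b^n is not regular
Classification: Type 2 (Context-Free)


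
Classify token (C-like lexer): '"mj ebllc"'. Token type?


Pattern: double-quoted sequence
Type: STRING_LITERAL


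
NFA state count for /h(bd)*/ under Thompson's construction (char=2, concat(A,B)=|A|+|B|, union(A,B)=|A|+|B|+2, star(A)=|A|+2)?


Syntax tree has 3 char leaf(s), 0 union(s), 1 star(s)
chars contribute 3×2 = 6; each union adds +2; each star adds +2
Total: 6 + 0 + 2 = 8 states


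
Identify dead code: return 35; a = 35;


statement follows a return and is unreachable
Dead: 'a = 35'


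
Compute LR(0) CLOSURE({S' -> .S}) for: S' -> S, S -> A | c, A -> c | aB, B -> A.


Start: S' -> .S
For each item with dot before a nonterminal B, add B -> .γ for every B-production
Closure: [S' -> .S, S -> .A, S -> .c, A -> .c, A -> .aB]


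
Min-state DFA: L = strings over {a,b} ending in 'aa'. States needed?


Track the longest suffix of input matching a prefix of 'aa': 3 classes (prefixes of length 0..2)
Minimal DFA: 3 states


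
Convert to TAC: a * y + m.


Break into single-operator statements:
t1 = a * y
t2 = t1 + m


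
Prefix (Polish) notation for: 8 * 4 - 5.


left-to-right (same/higher precedence on left): tree is (- (* 8 4) 5)
Prefix: - * 8 4 5


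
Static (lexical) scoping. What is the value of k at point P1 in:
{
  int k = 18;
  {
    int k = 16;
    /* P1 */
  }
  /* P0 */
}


k declared in the same block as P1
k = 16


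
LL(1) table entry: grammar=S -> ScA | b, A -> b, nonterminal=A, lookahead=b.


For [A, b]: 'b' ∈ FIRST(b)
Entry: A -> b


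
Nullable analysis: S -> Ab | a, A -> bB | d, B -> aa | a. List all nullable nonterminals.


A nonterminal is nullable iff some alternative derives ε (directly, or every symbol in it is nullable)
Nullable: {}


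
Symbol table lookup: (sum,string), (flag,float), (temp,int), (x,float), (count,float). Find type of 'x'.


Lookup 'x' → type float


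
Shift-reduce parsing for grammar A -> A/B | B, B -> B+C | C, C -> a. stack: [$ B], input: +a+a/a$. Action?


shift '+' to continue B -> B+C
Action: shift


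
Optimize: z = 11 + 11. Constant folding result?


11 + 11 = 22 at compile time
Optimized: z = 22


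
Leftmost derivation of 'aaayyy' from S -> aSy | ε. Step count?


Derivation: S => aSy => aaSyy => aaaSyyy => aaayyy
Steps: 4


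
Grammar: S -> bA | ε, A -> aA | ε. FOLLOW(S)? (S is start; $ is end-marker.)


$ ∈ FOLLOW(S). For each A -> αBβ: add FIRST(β)\{ε} to FOLLOW(B); if β nullable, add FOLLOW(A).
FOLLOW(S) = {$}


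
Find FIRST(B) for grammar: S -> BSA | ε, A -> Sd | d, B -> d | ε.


Per alternative of B: FIRST(d) = {d}; FIRST(ε) = {ε}
FIRST(B) = {d, ε}


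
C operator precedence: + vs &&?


'+' is additive (level 9); '&&' is logical AND (level 2)
Higher level binds tighter
'+' has higher precedence than '&&'


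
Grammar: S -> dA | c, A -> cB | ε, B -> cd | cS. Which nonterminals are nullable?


A nonterminal is nullable iff some alternative derives ε (directly, or every symbol in it is nullable)
Nullable: {A}


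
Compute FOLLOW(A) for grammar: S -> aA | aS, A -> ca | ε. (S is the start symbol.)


$ ∈ FOLLOW(S). For each A -> αBβ: add FIRST(β)\{ε} to FOLLOW(B); if β nullable, add FOLLOW(A).
FOLLOW(A) = {$}


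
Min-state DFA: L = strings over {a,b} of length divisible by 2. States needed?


Track length mod 2: states 0..1, accept at 0
Minimal DFA: 2 states


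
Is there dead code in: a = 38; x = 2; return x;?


a is assigned but never read
Dead: 'a = 38'


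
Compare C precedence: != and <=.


'<=' is relational (level 7); '!=' is equality (level 6)
Higher level binds tighter
'<=' has higher precedence than '!='


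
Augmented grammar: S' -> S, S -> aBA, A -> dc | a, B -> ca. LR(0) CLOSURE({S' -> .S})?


Start: S' -> .S
For each item with dot before a nonterminal B, add B -> .γ for every B-production
Closure: [S' -> .S, S -> .aBA]


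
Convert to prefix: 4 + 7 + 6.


left-to-right (same/higher precedence on left): tree is (+ (+ 4 7) 6)
Prefix: + + 4 7 6


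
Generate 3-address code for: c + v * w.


Break into single-operator statements:
t1 = v * w
t2 = c + t1


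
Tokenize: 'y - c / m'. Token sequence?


Scan left to right, longest-match per lexeme
Tokens: ID(y), OP(-), ID(c), OP(/), ID(m)


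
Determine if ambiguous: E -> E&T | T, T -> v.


precedence layered via separate nonterminal T: deterministic
Unambiguous


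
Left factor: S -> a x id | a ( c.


Common prefix: 'a'
Factored: S -> a S', S' -> x id | ( c


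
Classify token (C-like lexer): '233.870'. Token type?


Pattern: digits with a decimal point
Type: FLOAT_LITERAL


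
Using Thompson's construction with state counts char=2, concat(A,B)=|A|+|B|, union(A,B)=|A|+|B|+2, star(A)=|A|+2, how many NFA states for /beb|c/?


Syntax tree has 4 char leaf(s), 1 union(s), 0 star(s)
chars contribute 4×2 = 8; each union adds +2; each star adds +2
Total: 8 + 2 + 0 = 10 states


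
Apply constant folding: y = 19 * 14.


19 * 14 = 266 at compile time
Optimized: y = 266


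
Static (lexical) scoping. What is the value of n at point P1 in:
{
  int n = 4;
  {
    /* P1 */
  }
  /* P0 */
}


P1's block does not declare n; resolves to the enclosing declaration at depth 0
n = 4


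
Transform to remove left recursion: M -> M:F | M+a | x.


Left-recursive alternatives: M:F, M+a; non-recursive: x
Introduce M': M -> xM', M' -> :FM' | +aM' | ε


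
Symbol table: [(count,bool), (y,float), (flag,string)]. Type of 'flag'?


Lookup 'flag' → type string


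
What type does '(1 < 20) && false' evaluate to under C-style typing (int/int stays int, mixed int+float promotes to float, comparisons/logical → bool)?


Operand types: bool && bool
Rule: logical operators take bool operands and yield bool
Result type: bool


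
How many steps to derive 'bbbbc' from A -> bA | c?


Derivation: A => bA => bbA => bbbA => bbbbA => bbbbc
Steps: 5


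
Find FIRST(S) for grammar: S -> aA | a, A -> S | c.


Per alternative of S: FIRST(aA) = {a}; FIRST(a) = {a}
FIRST(S) = {a}


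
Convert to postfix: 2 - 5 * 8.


* has higher precedence, evaluate 5*8 first
Postfix: 2 5 8 * -


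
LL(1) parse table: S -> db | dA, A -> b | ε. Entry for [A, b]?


For [A, b]: 'b' ∈ FIRST(b)
Entry: A -> b


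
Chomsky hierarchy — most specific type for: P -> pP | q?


Right-linear: every RHS is a terminal or a terminal followed by one nonterminal
Classification: Type 3 (Regular)


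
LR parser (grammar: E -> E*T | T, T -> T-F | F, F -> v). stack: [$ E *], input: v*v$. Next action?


no handle ('E*' is not any RHS); shift 'v'
Action: shift


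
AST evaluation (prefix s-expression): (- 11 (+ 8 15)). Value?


Evaluate inner: (+ 8 15) = 23
Evaluate root: (- 11 23) = -12
Result: -12


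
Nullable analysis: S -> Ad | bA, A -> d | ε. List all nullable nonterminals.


A nonterminal is nullable iff some alternative derives ε (directly, or every symbol in it is nullable)
Nullable: {A}


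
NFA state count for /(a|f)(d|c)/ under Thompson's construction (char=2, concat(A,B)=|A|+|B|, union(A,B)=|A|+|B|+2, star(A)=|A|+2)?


Syntax tree has 4 char leaf(s), 2 union(s), 0 star(s)
chars contribute 4×2 = 8; each union adds +2; each star adds +2
Total: 8 + 4 + 0 = 12 states


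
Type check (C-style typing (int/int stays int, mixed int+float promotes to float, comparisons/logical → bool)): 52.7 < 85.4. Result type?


Operand types: float < float
Rule: comparison yields bool
Result type: bool


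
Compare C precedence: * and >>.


'*' is multiplicative (level 10); '>>' is shift (level 8)
Higher level binds tighter
'*' has higher precedence than '>>'


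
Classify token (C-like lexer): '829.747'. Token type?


Pattern: digits with a decimal point
Type: FLOAT_LITERAL


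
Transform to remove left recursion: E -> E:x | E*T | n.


Left-recursive alternatives: E:x, E*T; non-recursive: n
Introduce E': E -> nE', E' -> :xE' | *TE' | ε


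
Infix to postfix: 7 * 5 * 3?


Left to right (same or higher precedence on left)
Postfix: 7 5 * 3 *


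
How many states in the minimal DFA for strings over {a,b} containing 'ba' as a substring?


KMP-style automaton: 2 progress states + 1 absorbing accept = 3
Minimal DFA: 3 states


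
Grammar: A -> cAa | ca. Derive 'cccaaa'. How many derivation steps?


Derivation: A => cAa => ccAaa => cccaaa
Steps: 3


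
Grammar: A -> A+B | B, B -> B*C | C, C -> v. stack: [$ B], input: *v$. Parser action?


shift '*' to continue B -> B*C
Action: shift


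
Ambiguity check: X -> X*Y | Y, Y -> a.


precedence layered via separate nonterminal Y: deterministic
Unambiguous


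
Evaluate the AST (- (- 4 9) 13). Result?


Evaluate inner: (- 4 9) = -5
Evaluate root: (- -5 13) = -18
Result: -18


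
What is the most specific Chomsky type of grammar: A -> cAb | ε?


Single nonterminal LHS, but c^n b^n is not regular
Classification: Type 2 (Context-Free)


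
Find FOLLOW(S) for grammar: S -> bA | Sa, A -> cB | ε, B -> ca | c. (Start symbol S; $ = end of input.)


$ ∈ FOLLOW(S). For each A -> αBβ: add FIRST(β)\{ε} to FOLLOW(B); if β nullable, add FOLLOW(A).
FOLLOW(S) = {$, a}


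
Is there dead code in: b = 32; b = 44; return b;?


first assignment to b is overwritten before any read
Dead: 'b = 32'


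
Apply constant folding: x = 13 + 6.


13 + 6 = 19 at compile time
Optimized: x = 19


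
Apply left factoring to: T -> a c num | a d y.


Common prefix: 'a'
Factored: T -> a T', T' -> c num | d y


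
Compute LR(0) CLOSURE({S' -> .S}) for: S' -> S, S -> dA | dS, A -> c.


Start: S' -> .S
For each item with dot before a nonterminal B, add B -> .γ for every B-production
Closure: [S' -> .S, S -> .dA, S -> .dS]


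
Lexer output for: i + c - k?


Scan left to right, longest-match per lexeme
Tokens: ID(i), OP(+), ID(c), OP(-), ID(k)


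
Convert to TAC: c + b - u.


Break into single-operator statements:
t1 = c + b
t2 = t1 - u


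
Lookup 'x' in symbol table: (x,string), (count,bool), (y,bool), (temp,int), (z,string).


Lookup 'x' → type string


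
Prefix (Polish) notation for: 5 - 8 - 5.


left-to-right (same/higher precedence on left): tree is (- (- 5 8) 5)
Prefix: - - 5 8 5


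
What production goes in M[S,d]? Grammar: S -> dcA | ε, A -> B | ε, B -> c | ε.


For [S, d]: 'd' ∈ FIRST(dcA)
Entry: S -> dcA


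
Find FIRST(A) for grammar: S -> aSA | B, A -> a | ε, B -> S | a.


Per alternative of A: FIRST(a) = {a}; FIRST(ε) = {ε}
FIRST(A) = {a, ε}


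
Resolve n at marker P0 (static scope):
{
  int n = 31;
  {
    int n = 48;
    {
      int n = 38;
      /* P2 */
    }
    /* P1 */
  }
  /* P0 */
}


n declared in the same block as P0
n = 31


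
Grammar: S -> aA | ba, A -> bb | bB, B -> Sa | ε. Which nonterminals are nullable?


A nonterminal is nullable iff some alternative derives ε (directly, or every symbol in it is nullable)
Nullable: {B}


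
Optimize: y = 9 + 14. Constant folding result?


9 + 14 = 23 at compile time
Optimized: y = 23


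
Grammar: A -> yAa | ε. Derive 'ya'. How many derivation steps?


Derivation: A => yAa => ya
Steps: 2


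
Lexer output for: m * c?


Scan left to right, longest-match per lexeme
Tokens: ID(m), OP(*), ID(c)


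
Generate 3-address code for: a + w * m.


Break into single-operator statements:
t1 = w * m
t2 = a + t1


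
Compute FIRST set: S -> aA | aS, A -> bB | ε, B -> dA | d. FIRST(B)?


Per alternative of B: FIRST(dA) = {d}; FIRST(d) = {d}
FIRST(B) = {d}


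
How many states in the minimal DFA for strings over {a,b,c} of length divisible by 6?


Track length mod 6: states 0..5, accept at 0
Minimal DFA: 6 states


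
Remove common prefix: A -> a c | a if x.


Common prefix: 'a'
Factored: A -> a A', A' -> c | if x


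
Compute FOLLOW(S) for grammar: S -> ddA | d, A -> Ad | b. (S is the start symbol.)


$ ∈ FOLLOW(S). For each A -> αBβ: add FIRST(β)\{ε} to FOLLOW(B); if β nullable, add FOLLOW(A).
FOLLOW(S) = {$}


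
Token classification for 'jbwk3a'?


Pattern: letter/underscore followed by alphanumerics, not a keyword
Type: IDENTIFIER


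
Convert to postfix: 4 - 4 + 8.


Left to right (same or higher precedence on left)
Postfix: 4 4 - 8 +


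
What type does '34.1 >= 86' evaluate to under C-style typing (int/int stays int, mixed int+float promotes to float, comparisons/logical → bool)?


Operand types: float >= int
Rule: comparison yields bool
Result type: bool


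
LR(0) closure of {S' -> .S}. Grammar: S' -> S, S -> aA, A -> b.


Start: S' -> .S
For each item with dot before a nonterminal B, add B -> .γ for every B-production
Closure: [S' -> .S, S -> .aA]


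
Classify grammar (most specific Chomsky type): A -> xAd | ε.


Single nonterminal LHS, but x^n d^n is not regular
Classification: Type 2 (Context-Free)


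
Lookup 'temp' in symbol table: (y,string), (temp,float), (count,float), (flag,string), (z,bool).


Lookup 'temp' → type float


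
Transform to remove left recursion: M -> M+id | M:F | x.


Left-recursive alternatives: M+id, M:F; non-recursive: x
Introduce M': M -> xM', M' -> +idM' | :FM' | ε


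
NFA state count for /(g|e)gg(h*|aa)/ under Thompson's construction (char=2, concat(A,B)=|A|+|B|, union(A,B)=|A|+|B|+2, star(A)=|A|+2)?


Syntax tree has 7 char leaf(s), 2 union(s), 1 star(s)
chars contribute 7×2 = 14; each union adds +2; each star adds +2
Total: 14 + 4 + 2 = 20 states


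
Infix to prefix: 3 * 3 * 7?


left-to-right (same/higher precedence on left): tree is (* (* 3 3) 7)
Prefix: * * 3 3 7


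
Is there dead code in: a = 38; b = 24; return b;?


a is assigned but never read
Dead: 'a = 38'


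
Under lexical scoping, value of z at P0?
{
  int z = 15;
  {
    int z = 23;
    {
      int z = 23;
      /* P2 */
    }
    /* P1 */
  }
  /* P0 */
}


z declared in the same block as P0
z = 15


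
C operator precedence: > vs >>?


'>>' is shift (level 8); '>' is relational (level 7)
Higher level binds tighter
'>>' has higher precedence than '>'


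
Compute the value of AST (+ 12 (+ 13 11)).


Evaluate inner: (+ 13 11) = 24
Evaluate root: (+ 12 24) = 36
Result: 36


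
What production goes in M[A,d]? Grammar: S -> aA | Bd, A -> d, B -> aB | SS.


For [A, d]: 'd' ∈ FIRST(d)
Entry: A -> d


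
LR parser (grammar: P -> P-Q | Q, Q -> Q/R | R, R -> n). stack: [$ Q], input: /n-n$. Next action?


shift '/' to continue Q -> Q/R
Action: shift


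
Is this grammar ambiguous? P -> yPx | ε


balanced y^n…x^n: each string has a unique parse
Unambiguous


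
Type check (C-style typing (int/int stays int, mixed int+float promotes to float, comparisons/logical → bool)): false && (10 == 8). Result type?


Operand types: bool && bool
Rule: logical operators take bool operands and yield bool
Result type: bool


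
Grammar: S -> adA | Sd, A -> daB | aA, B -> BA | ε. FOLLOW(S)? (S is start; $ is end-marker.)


$ ∈ FOLLOW(S). For each A -> αBβ: add FIRST(β)\{ε} to FOLLOW(B); if β nullable, add FOLLOW(A).
FOLLOW(S) = {$, d}


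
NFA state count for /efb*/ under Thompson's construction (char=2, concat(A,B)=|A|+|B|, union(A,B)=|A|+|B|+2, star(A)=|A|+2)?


Syntax tree has 3 char leaf(s), 0 union(s), 1 star(s)
chars contribute 3×2 = 6; each union adds +2; each star adds +2
Total: 6 + 0 + 2 = 8 states


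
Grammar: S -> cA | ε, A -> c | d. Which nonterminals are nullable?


A nonterminal is nullable iff some alternative derives ε (directly, or every symbol in it is nullable)
Nullable: {S}


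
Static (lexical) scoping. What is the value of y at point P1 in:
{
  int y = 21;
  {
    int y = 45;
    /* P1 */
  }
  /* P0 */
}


y declared in the same block as P1
y = 45


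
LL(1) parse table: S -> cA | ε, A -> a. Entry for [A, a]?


For [A, a]: 'a' ∈ FIRST(a)
Entry: A -> a


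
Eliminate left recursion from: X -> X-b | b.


Left-recursive alternatives: X-b; non-recursive: b
Introduce X': X -> bX', X' -> -bX' | ε


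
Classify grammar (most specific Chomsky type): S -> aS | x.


Right-linear: every RHS is a terminal or a terminal followed by one nonterminal
Classification: Type 3 (Regular)


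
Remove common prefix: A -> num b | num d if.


Common prefix: 'num'
Factored: A -> num A', A' -> b | d if


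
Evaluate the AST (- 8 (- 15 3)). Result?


Evaluate inner: (- 15 3) = 12
Evaluate root: (- 8 12) = -4
Result: -4


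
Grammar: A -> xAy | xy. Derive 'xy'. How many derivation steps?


Derivation: A => xy
Steps: 1


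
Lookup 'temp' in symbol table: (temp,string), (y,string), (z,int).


Lookup 'temp' → type string


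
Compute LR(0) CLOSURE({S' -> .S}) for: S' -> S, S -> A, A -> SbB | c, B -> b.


Start: S' -> .S
For each item with dot before a nonterminal B, add B -> .γ for every B-production
Closure: [S' -> .S, S -> .A, A -> .SbB, A -> .c]


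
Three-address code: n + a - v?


Break into single-operator statements:
t1 = n + a
t2 = t1 - v


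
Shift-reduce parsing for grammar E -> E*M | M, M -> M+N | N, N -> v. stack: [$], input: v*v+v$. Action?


no handle on stack; shift 'v'
Action: shift


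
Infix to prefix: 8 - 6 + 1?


left-to-right (same/higher precedence on left): tree is (+ (- 8 6) 1)
Prefix: + - 8 6 1


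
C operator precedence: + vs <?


'+' is additive (level 9); '<' is relational (level 7)
Higher level binds tighter
'+' has higher precedence than '<'


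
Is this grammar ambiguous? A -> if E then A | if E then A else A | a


dangling else: 'if E then if E then a else a' parses two ways
Ambiguous


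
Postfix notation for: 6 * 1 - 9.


Left to right (same or higher precedence on left)
Postfix: 6 1 * 9 -


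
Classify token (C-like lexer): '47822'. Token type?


Pattern: digits only
Type: INTEGER_LITERAL


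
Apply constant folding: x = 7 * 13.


7 * 13 = 91 at compile time
Optimized: x = 91


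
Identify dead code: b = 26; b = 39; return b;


first assignment to b is overwritten before any read
Dead: 'b = 26'


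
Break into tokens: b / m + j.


Scan left to right, longest-match per lexeme
Tokens: ID(b), OP(/), ID(m), OP(+), ID(j)


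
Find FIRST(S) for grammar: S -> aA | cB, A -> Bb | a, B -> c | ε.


Per alternative of S: FIRST(aA) = {a}; FIRST(cB) = {c}
FIRST(S) = {a, c}


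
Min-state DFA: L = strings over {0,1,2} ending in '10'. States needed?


Track the longest suffix of input matching a prefix of '10': 3 classes (prefixes of length 0..2)
Minimal DFA: 3 states


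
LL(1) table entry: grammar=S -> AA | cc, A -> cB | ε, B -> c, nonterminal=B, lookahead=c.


For [B, c]: 'c' ∈ FIRST(c)
Entry: B -> c


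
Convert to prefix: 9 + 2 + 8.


left-to-right (same/higher precedence on left): tree is (+ (+ 9 2) 8)
Prefix: + + 9 2 8


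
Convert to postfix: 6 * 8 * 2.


Left to right (same or higher precedence on left)
Postfix: 6 8 * 2 *


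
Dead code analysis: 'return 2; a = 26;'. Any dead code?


statement follows a return and is unreachable
Dead: 'a = 26'


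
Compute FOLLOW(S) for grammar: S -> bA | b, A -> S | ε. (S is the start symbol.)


$ ∈ FOLLOW(S). For each A -> αBβ: add FIRST(β)\{ε} to FOLLOW(B); if β nullable, add FOLLOW(A).
FOLLOW(S) = {$}


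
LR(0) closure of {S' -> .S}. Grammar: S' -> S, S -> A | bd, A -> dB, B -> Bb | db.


Start: S' -> .S
For each item with dot before a nonterminal B, add B -> .γ for every B-production
Closure: [S' -> .S, S -> .A, S -> .bd, A -> .dB]


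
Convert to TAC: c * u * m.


Break into single-operator statements:
t1 = c * u
t2 = t1 * m


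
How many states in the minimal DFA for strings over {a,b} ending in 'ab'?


Track the longest suffix of input matching a prefix of 'ab': 3 classes (prefixes of length 0..2)
Minimal DFA: 3 states


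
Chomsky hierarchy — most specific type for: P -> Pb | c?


Left-linear: every RHS is a terminal or one nonterminal followed by a terminal
Classification: Type 3 (Regular)


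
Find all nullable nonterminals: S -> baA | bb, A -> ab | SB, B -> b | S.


A nonterminal is nullable iff some alternative derives ε (directly, or every symbol in it is nullable)
Nullable: {}


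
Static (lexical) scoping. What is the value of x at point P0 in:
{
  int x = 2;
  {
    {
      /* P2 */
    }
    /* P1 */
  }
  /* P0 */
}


x declared in the same block as P0
x = 2


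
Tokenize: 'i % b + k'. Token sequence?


Scan left to right, longest-match per lexeme
Tokens: ID(i), OP(%), ID(b), OP(+), ID(k)


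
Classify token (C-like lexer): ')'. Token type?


Pattern: delimiter/punctuation
Type: PUNCTUATION


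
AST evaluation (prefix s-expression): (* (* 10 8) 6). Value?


Evaluate inner: (* 10 8) = 80
Evaluate root: (* 80 6) = 480
Result: 480


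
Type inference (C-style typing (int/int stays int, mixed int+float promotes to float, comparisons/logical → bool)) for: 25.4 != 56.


Operand types: float != int
Rule: comparison yields bool
Result type: bool


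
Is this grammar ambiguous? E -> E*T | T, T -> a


precedence layered via separate nonterminal T: deterministic
Unambiguous


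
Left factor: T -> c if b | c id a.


Common prefix: 'c'
Factored: T -> c T', T' -> if b | id a


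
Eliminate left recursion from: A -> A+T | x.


Left-recursive alternatives: A+T; non-recursive: x
Introduce A': A -> xA', A' -> +TA' | ε


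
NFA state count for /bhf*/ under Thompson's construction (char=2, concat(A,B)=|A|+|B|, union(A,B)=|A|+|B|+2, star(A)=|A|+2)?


Syntax tree has 3 char leaf(s), 0 union(s), 1 star(s)
chars contribute 3×2 = 6; each union adds +2; each star adds +2
Total: 6 + 0 + 2 = 8 states


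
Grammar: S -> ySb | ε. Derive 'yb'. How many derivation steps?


Derivation: S => ySb => yb
Steps: 2


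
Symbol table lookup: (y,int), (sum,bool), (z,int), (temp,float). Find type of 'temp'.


Lookup 'temp' → type float


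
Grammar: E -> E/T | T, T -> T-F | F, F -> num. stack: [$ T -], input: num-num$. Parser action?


no handle; shift 'num'
Action: shift


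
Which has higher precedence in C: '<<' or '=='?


'<<' is shift (level 8); '==' is equality (level 6)
Higher level binds tighter
'<<' has higher precedence than '=='


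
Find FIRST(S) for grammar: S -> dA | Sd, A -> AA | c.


Per alternative of S: FIRST(dA) = {d}; FIRST(Sd) = {d}
FIRST(S) = {d}


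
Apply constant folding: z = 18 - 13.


18 - 13 = 5 at compile time
Optimized: z = 5


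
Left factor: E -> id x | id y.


Common prefix: 'id'
Factored: E -> id E', E' -> x | y


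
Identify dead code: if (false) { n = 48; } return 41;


condition is constant false, so the whole block is unreachable
Dead: 'if (false) { n = 48; }'


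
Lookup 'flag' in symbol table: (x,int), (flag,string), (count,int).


Lookup 'flag' → type string


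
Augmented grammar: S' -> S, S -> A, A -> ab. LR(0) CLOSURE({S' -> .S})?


Start: S' -> .S
For each item with dot before a nonterminal B, add B -> .γ for every B-production
Closure: [S' -> .S, S -> .A, A -> .ab]


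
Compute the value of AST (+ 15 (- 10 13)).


Evaluate inner: (- 10 13) = -3
Evaluate root: (+ 15 -3) = 12
Result: 12


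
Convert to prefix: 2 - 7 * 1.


'*' binds tighter: tree is (- 2 (* 7 1))
Prefix: - 2 * 7 1


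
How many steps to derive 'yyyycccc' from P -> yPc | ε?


Derivation: P => yPc => yyPcc => yyyPccc => yyyyPcccc => yyyycccc
Steps: 5


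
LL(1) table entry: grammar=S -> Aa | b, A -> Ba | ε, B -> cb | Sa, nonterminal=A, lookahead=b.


For [A, b]: 'b' ∈ FIRST(Ba)
Entry: A -> Ba


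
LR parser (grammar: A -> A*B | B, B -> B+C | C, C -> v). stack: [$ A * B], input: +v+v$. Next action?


'+' can extend B; shift to build B -> B+C
Action: shift


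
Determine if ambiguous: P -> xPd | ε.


balanced x^n…d^n: each string has a unique parse
Unambiguous


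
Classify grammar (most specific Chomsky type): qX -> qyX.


LHS has context (more than one symbol) and |LHS| ≤ |RHS|
Classification: Type 1 (Context-Sensitive)


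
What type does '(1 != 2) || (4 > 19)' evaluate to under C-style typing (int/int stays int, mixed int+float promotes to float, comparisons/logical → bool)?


Operand types: bool || bool
Rule: logical operators take bool operands and yield bool
Result type: bool


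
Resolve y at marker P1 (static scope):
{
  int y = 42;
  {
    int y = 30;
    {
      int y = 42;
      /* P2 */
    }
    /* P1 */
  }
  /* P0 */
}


y declared in the same block as P1
y = 30


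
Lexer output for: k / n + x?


Scan left to right, longest-match per lexeme
Tokens: ID(k), OP(/), ID(n), OP(+), ID(x)


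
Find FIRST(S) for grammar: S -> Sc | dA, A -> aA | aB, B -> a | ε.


Per alternative of S: FIRST(Sc) = {d}; FIRST(dA) = {d}
FIRST(S) = {d}


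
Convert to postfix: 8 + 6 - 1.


Left to right (same or higher precedence on left)
Postfix: 8 6 + 1 -


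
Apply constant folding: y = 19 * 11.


19 * 11 = 209 at compile time
Optimized: y = 209


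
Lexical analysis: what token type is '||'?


Pattern: operator symbol
Type: OPERATOR


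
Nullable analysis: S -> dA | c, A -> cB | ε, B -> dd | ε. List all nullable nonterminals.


A nonterminal is nullable iff some alternative derives ε (directly, or every symbol in it is nullable)
Nullable: {A, B}


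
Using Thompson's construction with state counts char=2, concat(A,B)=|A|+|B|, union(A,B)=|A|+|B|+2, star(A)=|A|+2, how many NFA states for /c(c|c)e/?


Syntax tree has 4 char leaf(s), 1 union(s), 0 star(s)
chars contribute 4×2 = 8; each union adds +2; each star adds +2
Total: 8 + 2 + 0 = 10 states


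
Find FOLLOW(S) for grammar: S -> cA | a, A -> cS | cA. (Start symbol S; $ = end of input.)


$ ∈ FOLLOW(S). For each A -> αBβ: add FIRST(β)\{ε} to FOLLOW(B); if β nullable, add FOLLOW(A).
FOLLOW(S) = {$}


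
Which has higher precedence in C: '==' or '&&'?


'==' is equality (level 6); '&&' is logical AND (level 2)
Higher level binds tighter
'==' has higher precedence than '&&'


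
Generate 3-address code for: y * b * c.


Break into single-operator statements:
t1 = y * b
t2 = t1 * c


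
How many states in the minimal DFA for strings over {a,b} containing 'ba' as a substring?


KMP-style automaton: 2 progress states + 1 absorbing accept = 3
Minimal DFA: 3 states


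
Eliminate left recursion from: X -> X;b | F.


Left-recursive alternatives: X;b; non-recursive: F
Introduce X': X -> FX', X' -> ;bX' | ε


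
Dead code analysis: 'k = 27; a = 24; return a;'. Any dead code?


k is assigned but never read
Dead: 'k = 27'


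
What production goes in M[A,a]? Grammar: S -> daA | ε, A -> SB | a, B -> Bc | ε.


For [A, a]: 'a' ∈ FIRST(a)
Entry: A -> a


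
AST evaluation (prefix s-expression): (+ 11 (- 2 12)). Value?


Evaluate inner: (- 2 12) = -10
Evaluate root: (+ 11 -10) = 1
Result: 1


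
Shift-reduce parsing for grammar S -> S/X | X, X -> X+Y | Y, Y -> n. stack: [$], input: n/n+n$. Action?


no handle on stack; shift 'n'
Action: shift


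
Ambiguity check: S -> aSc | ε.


balanced a^n…c^n: each string has a unique parse
Unambiguous


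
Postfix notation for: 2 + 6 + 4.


Left to right (same or higher precedence on left)
Postfix: 2 6 + 4 +


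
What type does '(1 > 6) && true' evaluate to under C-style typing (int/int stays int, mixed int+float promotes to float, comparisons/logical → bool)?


Operand types: bool && bool
Rule: logical operators take bool operands and yield bool
Result type: bool


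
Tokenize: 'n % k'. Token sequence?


Scan left to right, longest-match per lexeme
Tokens: ID(n), OP(%), ID(k)


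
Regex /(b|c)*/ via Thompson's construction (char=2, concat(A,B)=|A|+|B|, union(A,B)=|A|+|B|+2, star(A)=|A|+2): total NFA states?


Syntax tree has 2 char leaf(s), 1 union(s), 1 star(s)
chars contribute 2×2 = 4; each union adds +2; each star adds +2
Total: 4 + 2 + 2 = 8 states


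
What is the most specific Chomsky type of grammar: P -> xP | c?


Right-linear: every RHS is a terminal or a terminal followed by one nonterminal
Classification: Type 3 (Regular)


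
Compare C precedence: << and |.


'<<' is shift (level 8); '|' is bitwise OR (level 3)
Higher level binds tighter
'<<' has higher precedence than '|'


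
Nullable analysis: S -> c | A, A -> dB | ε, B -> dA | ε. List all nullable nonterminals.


A nonterminal is nullable iff some alternative derives ε (directly, or every symbol in it is nullable)
Nullable: {A, B, S}


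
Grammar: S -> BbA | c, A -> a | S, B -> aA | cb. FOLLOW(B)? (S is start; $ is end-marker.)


$ ∈ FOLLOW(S). For each A -> αBβ: add FIRST(β)\{ε} to FOLLOW(B); if β nullable, add FOLLOW(A).
FOLLOW(B) = {b}


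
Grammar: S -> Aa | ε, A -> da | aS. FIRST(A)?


Per alternative of A: FIRST(da) = {d}; FIRST(aS) = {a}
FIRST(A) = {a, d}


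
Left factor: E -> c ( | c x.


Common prefix: 'c'
Factored: E -> c E', E' -> ( | x


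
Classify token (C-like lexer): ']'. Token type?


Pattern: delimiter/punctuation
Type: PUNCTUATION


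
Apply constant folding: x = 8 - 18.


8 - 18 = -10 at compile time
Optimized: x = -10


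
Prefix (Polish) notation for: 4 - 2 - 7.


left-to-right (same/higher precedence on left): tree is (- (- 4 2) 7)
Prefix: - - 4 2 7


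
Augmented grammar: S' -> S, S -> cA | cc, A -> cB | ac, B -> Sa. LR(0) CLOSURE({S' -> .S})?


Start: S' -> .S
For each item with dot before a nonterminal B, add B -> .γ for every B-production
Closure: [S' -> .S, S -> .cA, S -> .cc]


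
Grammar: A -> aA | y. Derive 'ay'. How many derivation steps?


Derivation: A => aA => ay
Steps: 2


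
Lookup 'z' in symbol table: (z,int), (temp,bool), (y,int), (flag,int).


Lookup 'z' → type int


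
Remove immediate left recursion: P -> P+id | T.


Left-recursive alternatives: P+id; non-recursive: T
Introduce P': P -> TP', P' -> +idP' | ε
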